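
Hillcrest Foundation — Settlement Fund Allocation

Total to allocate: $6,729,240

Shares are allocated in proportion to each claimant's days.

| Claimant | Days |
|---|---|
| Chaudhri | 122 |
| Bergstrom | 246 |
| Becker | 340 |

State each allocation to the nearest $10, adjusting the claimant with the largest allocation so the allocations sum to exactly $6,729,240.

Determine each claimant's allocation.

Chaudhri: $1,159,560 · Bergstrom: $2,338,130 · Becker: $3,231,550

Combined days = 708.
Raw shares: Chaudhri 122/708 × $6,729,240 = 1,159,558.31; Bergstrom 246/708 × $6,729,240 = 2,338,125.76; Becker 340/708 × $6,729,240 = 3,231,555.93.
Rounded to nearest $10: Chaudhri $1,159,560; Bergstrom $2,338,130; Becker $3,231,560. Sum = $6,729,250.
Difference $6,729,240 − $6,729,250 = −$10 applied to largest allocation (Becker): Becker becomes $3,231,550.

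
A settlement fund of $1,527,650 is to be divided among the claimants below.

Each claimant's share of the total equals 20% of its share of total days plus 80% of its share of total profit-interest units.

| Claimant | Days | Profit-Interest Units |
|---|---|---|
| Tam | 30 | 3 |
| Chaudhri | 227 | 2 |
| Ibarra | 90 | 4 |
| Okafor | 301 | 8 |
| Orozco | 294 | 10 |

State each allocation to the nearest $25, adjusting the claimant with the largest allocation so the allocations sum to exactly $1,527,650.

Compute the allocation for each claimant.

Days total 942; profit-interest units total 27.
Composite weights (20% days + 80% profit-interest units): Tam 0.0953; Chaudhri 0.1075; Ibarra 0.1376; Okafor 0.3009; Orozco 0.3587.
Raw shares: Tam 145,521.37; Chaudhri 164,153.00; Ibarra 210,245.58; Okafor 459,736.52; Orozco 547,993.53.
At nearest $25: Tam $145,525; Chaudhri $164,150; Ibarra $210,250; Okafor $459,725; Orozco $548,000. Sum = $1,527,650.
No rounding difference to absorb.

Tam: $145,525; Chaudhri: $164,150; Ibarra: $210,250; Okafor: $459,725; Orozco: $548,000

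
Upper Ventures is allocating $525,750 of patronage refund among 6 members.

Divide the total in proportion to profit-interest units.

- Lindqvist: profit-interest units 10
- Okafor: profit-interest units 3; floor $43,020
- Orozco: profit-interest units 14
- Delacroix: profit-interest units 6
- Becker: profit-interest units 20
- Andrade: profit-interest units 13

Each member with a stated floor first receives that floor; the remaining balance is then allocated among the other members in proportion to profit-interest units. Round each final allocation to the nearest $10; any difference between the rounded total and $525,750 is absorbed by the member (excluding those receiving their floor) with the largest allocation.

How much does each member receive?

Lindqvist: $76,620; Okafor: $43,020; Orozco: $107,270; Delacroix: $45,970; Becker: $153,260; Andrade: $99,610

Fund the minimums — Okafor $43,020. Remaining pool $482,730.
Remaining pool split over remaining profit-interest units 63: Lindqvist 76,623.81 → $76,620; Orozco 107,273.33 → $107,270; Delacroix 45,974.29 → $45,970; Becker 153,247.62 → $153,250; Andrade 99,610.95 → $99,610.
Rounding difference +$10 applied to Becker → $153,260.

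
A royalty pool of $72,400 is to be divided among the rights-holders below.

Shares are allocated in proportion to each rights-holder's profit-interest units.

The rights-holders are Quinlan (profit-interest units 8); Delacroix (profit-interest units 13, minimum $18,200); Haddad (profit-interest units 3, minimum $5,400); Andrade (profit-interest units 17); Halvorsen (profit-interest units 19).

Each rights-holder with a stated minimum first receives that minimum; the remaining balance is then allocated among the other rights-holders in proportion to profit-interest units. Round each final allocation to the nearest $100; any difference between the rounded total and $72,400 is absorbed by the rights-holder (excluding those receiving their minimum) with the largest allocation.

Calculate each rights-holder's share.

Guaranteed amounts: Delacroix $18,200; Haddad $5,400. Residual $48,800.
Residual split over remaining profit-interest units 44: Quinlan 8,872.73 → $8,900; Andrade 18,854.55 → $18,900; Halvorsen 21,072.73 → $21,100.
Rounding difference −$100 applied to Halvorsen → $21,000.

Quinlan: $8,900 | Delacroix: $18,200 | Haddad: $5,400 | Andrade: $18,900 | Halvorsen: $21,000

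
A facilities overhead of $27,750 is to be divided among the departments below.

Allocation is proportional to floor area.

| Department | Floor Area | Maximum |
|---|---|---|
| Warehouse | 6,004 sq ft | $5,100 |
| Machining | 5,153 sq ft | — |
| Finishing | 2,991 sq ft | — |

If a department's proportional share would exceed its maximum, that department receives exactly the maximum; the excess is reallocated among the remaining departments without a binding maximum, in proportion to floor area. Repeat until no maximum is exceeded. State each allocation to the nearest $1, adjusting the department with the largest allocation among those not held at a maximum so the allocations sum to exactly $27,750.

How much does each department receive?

Total floor area = 14,148.
Unconstrained shares: Warehouse 11,776.29; Machining 10,107.14; Finishing 5,866.57.
Cap binds for Warehouse ($5,100); balance $22,650 reallocated over remaining floor area 8,144.
Remaining shares: Machining 14,331.46 → $14,331; Finishing 8,318.54 → $8,319.

Warehouse: $5,100; Machining: $14,331; Finishing: $8,319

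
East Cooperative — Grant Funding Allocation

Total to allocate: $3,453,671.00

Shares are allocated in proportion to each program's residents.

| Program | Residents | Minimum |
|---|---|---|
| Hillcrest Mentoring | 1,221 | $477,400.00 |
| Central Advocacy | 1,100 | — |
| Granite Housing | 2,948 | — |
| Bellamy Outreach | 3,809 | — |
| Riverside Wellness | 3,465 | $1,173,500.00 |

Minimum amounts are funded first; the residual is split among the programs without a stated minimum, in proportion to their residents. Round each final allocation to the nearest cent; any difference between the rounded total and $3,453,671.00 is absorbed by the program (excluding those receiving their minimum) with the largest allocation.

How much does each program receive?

Guaranteed amounts: Hillcrest Mentoring $477,400.00; Riverside Wellness $1,173,500.00. Balance $1,802,771.00.
Balance split over remaining residents 7,857: Central Advocacy 252,392.5290 → $252,392.53; Granite Housing 676,411.9776 → $676,411.98; Bellamy Outreach 873,966.4934 → $873,966.49.

Hillcrest Mentoring: $477,400.00 · Central Advocacy: $252,392.53 · Granite Housing: $676,411.98 · Bellamy Outreach: $873,966.49 · Riverside Wellness: $1,173,500.00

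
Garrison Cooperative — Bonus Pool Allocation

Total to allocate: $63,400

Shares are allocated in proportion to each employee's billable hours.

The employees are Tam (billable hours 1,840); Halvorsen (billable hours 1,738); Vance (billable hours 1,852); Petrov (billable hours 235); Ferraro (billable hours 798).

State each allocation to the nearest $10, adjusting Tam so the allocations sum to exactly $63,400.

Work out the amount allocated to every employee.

Tam: $18,040 · Halvorsen: $17,050 · Vance: $18,170 · Petrov: $2,310 · Ferraro: $7,830

Total billable hours = 6,463.
Raw shares: Tam 1,840/6,463 × $63,400 = 18,049.82; Halvorsen 1,738/6,463 × $63,400 = 17,049.23; Vance 1,852/6,463 × $63,400 = 18,167.54; Petrov 235/6,463 × $63,400 = 2,305.28; Ferraro 798/6,463 × $63,400 = 7,828.13.
After rounding ($10): Tam $18,050; Halvorsen $17,050; Vance $18,170; Petrov $2,310; Ferraro $7,830. Sum = $63,410.
Difference $63,400 − $63,410 = −$10 applied to Tam: Tam becomes $18,040.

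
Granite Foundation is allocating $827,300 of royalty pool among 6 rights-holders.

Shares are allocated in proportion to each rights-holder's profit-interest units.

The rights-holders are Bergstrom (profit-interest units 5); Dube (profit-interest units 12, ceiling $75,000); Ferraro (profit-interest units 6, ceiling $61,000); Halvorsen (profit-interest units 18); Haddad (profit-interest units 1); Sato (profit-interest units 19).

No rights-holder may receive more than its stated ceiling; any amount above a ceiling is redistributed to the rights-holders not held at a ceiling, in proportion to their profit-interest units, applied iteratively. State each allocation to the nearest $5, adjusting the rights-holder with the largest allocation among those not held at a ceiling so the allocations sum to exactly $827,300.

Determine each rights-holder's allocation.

Bergstrom: $80,385 | Dube: $75,000 | Ferraro: $61,000 | Halvorsen: $289,380 | Haddad: $16,075 | Sato: $305,460

Profit-interest units total: 61.
Unconstrained shares: Bergstrom 67,811.48; Dube 162,747.54; Ferraro 81,373.77; Halvorsen 244,121.31; Haddad 13,562.30; Sato 257,683.61.
Capped: Dube ($75,000), Ferraro ($61,000); remaining pool $691,300 reallocated over remaining profit-interest units 43.
Redistributed shares: Bergstrom 80,383.72 → $80,385; Halvorsen 289,381.40 → $289,380; Haddad 16,076.74 → $16,075; Sato 305,458.14 → $305,460.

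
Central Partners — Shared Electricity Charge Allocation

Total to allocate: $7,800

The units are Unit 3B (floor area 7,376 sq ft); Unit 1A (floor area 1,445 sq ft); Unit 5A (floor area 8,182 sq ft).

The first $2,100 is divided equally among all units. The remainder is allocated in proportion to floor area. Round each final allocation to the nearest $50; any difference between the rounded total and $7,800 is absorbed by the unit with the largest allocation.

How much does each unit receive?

Unit 3B: $3,150 | Unit 1A: $1,200 | Unit 5A: $3,450

First tranche $2,100 split equally: $700 each.
Remainder $5,700 by floor area (total 17,003): Unit 3B 2,472.69 → $2,450; Unit 1A 484.41 → $500; Unit 5A 2,742.89 → $2,750.
Totals: Unit 3B $700 + $2,450 = $3,150; Unit 1A $700 + $500 = $1,200; Unit 5A $700 + $2,750 = $3,450.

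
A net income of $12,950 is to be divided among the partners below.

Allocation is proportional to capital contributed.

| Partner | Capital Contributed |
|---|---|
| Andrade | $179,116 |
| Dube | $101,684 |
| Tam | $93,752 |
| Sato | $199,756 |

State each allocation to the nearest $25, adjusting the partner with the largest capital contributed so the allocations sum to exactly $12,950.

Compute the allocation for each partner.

Total capital contributed = 574,308.
Proportional shares: Andrade 179,116/574,308 × $12,950 = 4,038.86; Dube 101,684/574,308 × $12,950 = 2,292.86; Tam 93,752/574,308 × $12,950 = 2,114.00; Sato 199,756/574,308 × $12,950 = 4,504.27.
After rounding ($25): Andrade $4,050; Dube $2,300; Tam $2,125; Sato $4,500. Sum = $12,975.
Difference $12,950 − $12,975 = −$25 applied to largest capital contributed (Sato): Sato becomes $4,475.

Andrade: $4,050; Dube: $2,300; Tam: $2,125; Sato: $4,475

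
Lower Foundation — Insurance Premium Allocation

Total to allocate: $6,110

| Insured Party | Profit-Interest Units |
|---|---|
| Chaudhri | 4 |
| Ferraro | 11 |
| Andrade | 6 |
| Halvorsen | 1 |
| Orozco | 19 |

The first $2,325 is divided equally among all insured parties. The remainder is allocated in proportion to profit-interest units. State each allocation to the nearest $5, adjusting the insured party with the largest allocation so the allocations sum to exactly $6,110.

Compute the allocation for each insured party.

Chaudhri: $835 · Ferraro: $1,480 · Andrade: $1,020 · Halvorsen: $555 · Orozco: $2,220

Equal tier: $2,325 ÷ 5 = $465 apiece.
Remainder $3,785 by profit-interest units (total 41): Chaudhri 369.27 → $370; Ferraro 1,015.49 → $1,015; Andrade 553.90 → $555; Halvorsen 92.32 → $90; Orozco 1,754.02 → $1,755.
Totals: Chaudhri $465 + $370 = $835; Ferraro $465 + $1,015 = $1,480; Andrade $465 + $555 = $1,020; Halvorsen $465 + $90 = $555; Orozco $465 + $1,755 = $2,220.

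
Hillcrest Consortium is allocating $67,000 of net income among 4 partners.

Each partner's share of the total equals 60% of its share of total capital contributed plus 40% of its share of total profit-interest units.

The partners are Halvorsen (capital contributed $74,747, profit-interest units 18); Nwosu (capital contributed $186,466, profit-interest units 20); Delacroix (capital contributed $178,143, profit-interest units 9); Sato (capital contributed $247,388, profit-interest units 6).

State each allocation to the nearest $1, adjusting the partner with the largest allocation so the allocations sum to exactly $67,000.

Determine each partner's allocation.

Capital contributed total 686,744; profit-interest units total 53.
Blended shares (60% capital contributed + 40% profit-interest units): Halvorsen 0.2012; Nwosu 0.3139; Delacroix 0.2236; Sato 0.2614.
Pro-rata amounts: Halvorsen 13,477.36; Nwosu 21,028.39; Delacroix 14,978.92; Sato 17,515.34.
After rounding ($1): Halvorsen $13,477; Nwosu $21,028; Delacroix $14,979; Sato $17,515. Sum = $66,999.
Difference $67,000 − $66,999 = +$1 applied to largest allocation (Nwosu): Nwosu becomes $21,029.

Halvorsen: $13,477 | Nwosu: $21,029 | Delacroix: $14,979 | Sato: $17,515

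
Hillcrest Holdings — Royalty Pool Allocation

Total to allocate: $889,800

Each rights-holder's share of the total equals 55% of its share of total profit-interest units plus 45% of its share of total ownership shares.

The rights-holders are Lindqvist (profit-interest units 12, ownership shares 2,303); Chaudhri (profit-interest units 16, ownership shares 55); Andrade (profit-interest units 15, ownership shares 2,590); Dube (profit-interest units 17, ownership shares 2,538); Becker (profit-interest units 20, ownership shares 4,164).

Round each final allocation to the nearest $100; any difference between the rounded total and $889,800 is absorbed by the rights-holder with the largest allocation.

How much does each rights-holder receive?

Totals — profit-interest units 80, ownership shares 11,650.
Blended shares (55% profit-interest units + 45% ownership shares): Lindqvist 0.1715; Chaudhri 0.1121; Andrade 0.2032; Dube 0.2149; Becker 0.2983.
Raw shares: Lindqvist 152,562.51; Chaudhri 99,768.35; Andrade 180,778.81; Dube 191,226.33; Becker 265,464.00.
At nearest $100: Lindqvist $152,600; Chaudhri $99,800; Andrade $180,800; Dube $191,200; Becker $265,500. Sum = $889,900.
Difference $889,800 − $889,900 = −$100 applied to largest allocation (Becker): Becker becomes $265,400.

Lindqvist: $152,600; Chaudhri: $99,800; Andrade: $180,800; Dube: $191,200; Becker: $265,400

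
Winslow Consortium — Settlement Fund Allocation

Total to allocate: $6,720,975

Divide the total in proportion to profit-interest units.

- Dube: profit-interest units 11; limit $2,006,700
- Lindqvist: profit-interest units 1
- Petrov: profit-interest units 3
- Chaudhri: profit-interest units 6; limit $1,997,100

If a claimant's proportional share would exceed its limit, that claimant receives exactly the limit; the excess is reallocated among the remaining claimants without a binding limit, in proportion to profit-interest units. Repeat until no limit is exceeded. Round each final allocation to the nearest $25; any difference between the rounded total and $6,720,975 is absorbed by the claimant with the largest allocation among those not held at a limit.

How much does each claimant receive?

Dube: $2,006,700 | Lindqvist: $679,300 | Petrov: $2,037,875 | Chaudhri: $1,997,100

Total profit-interest units = 21.
Unconstrained shares: Dube 3,520,510.71; Lindqvist 320,046.43; Petrov 960,139.29; Chaudhri 1,920,278.57.
Cap binds for Dube ($2,006,700); remaining pool $4,714,275 reallocated over remaining profit-interest units 10.
Cap binds for Chaudhri ($1,997,100); remaining pool $2,717,175 reallocated over remaining profit-interest units 4.
Shares after redistribution: Lindqvist 679,293.75 → $679,300; Petrov 2,037,881.25 → $2,037,875.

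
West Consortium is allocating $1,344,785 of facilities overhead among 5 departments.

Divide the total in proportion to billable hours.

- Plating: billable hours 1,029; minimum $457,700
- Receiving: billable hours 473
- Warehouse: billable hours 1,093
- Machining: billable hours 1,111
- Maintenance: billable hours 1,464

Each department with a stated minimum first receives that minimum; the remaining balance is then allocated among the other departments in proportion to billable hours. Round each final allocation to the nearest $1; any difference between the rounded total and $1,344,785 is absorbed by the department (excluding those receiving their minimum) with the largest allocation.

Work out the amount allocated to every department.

Plating: $457,700 | Receiving: $101,326 | Warehouse: $234,142 | Machining: $237,998 | Maintenance: $313,619

Guaranteed amounts: Plating $457,700. Residual $887,085.
Residual split over remaining billable hours 4,141: Receiving 101,326.06 → $101,326; Warehouse 234,142.45 → $234,142; Machining 237,998.41 → $237,998; Maintenance 313,618.07 → $313,618.
Rounding difference +$1 applied to Maintenance → $313,619.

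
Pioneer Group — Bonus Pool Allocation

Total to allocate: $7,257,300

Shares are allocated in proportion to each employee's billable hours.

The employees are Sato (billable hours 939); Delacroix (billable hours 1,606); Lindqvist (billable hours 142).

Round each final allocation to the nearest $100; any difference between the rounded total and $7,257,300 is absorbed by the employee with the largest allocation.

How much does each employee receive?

Sato: $2,536,100; Delacroix: $4,337,700; Lindqvist: $383,500

Combined billable hours = 2,687.
Unrounded shares: Sato 939/2,687 × $7,257,300 = 2,536,138.70; Delacroix 1,606/2,687 × $7,257,300 = 4,337,634.46; Lindqvist 142/2,687 × $7,257,300 = 383,526.83.
After rounding ($100): Sato $2,536,100; Delacroix $4,337,600; Lindqvist $383,500. Sum = $7,257,200.
Difference $7,257,300 − $7,257,200 = +$100 applied to largest allocation (Delacroix): Delacroix becomes $4,337,700.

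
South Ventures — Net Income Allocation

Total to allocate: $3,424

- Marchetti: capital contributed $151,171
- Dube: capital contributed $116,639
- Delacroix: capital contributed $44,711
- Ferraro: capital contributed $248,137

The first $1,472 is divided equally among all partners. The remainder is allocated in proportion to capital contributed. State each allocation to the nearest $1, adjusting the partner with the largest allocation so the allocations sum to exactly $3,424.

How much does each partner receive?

Marchetti: $894 | Dube: $774 | Delacroix: $524 | Ferraro: $1,232

$1,472 shared equally gives $368 per partner.
Remainder $1,952 by capital contributed (total 560,658): Marchetti 526.32 → $526; Dube 406.09 → $406; Delacroix 155.67 → $156; Ferraro 863.92 → $864.
Totals: Marchetti $368 + $526 = $894; Dube $368 + $406 = $774; Delacroix $368 + $156 = $524; Ferraro $368 + $864 = $1,232.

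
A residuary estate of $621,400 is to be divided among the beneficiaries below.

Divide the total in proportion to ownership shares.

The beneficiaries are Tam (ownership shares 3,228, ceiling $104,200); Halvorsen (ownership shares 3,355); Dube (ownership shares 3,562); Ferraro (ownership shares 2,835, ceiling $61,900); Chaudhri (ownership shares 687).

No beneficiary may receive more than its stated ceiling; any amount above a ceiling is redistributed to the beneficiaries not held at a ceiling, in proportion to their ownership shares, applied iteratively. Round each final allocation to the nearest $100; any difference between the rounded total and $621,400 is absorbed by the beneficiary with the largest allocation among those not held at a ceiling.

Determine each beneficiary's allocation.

Total ownership shares = 13,667.
Pro-rata shares before constraints: Tam 146,768.07; Halvorsen 152,542.40; Dube 161,954.11; Ferraro 128,899.47; Chaudhri 31,235.96.
Cap binds for Tam ($104,200), Ferraro ($61,900); balance $455,300 reallocated over remaining ownership shares 7,604.
Remaining shares: Halvorsen 200,885.26 → $200,900; Dube 213,279.67 → $213,300; Chaudhri 41,135.07 → $41,100.

Tam: $104,200 · Halvorsen: $200,900 · Dube: $213,300 · Ferraro: $61,900 · Chaudhri: $41,100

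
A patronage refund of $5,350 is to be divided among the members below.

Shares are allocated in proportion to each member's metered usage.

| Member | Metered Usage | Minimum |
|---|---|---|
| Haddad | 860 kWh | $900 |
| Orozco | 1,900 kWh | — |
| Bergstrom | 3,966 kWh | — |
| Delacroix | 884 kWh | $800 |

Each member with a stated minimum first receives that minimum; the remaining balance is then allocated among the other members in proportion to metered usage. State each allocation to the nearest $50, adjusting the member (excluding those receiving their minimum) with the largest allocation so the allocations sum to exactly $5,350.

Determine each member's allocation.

Guaranteed amounts: Haddad $900; Delacroix $800. Remaining pool $3,650.
Remaining pool split over remaining metered usage 5,866: Orozco 1,182.24 → $1,200; Bergstrom 2,467.76 → $2,450.

Haddad: $900 · Orozco: $1,200 · Bergstrom: $2,450 · Delacroix: $800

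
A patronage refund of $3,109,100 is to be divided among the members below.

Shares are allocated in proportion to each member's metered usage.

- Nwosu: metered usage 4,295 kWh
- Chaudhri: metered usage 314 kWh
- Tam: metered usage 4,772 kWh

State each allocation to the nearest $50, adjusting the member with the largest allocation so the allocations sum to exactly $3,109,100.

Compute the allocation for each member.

Nwosu: $1,423,450; Chaudhri: $104,050; Tam: $1,581,600

Sum of metered usage: 9,381.
Unrounded shares: Nwosu 4,295/9,381 × $3,109,100 = 1,423,471.33; Chaudhri 314/9,381 × $3,109,100 = 104,067.52; Tam 4,772/9,381 × $3,109,100 = 1,581,561.16.
After rounding ($50): Nwosu $1,423,450; Chaudhri $104,050; Tam $1,581,550. Sum = $3,109,050.
Difference $3,109,100 − $3,109,050 = +$50 applied to largest allocation (Tam): Tam becomes $1,581,600.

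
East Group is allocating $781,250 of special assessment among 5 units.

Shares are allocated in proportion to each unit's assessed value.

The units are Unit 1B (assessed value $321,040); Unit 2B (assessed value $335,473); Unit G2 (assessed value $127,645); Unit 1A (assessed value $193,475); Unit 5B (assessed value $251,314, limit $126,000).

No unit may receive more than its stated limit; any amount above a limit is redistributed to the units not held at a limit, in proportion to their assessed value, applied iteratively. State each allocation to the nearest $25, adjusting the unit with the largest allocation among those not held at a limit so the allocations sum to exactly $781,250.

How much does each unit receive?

Sum of assessed value: 1,228,947.
Pro-rata shares before constraints: Unit 1B 204,087.32; Unit 2B 213,262.48; Unit G2 81,144.80; Unit 1A 122,993.38; Unit 5B 159,762.03.
Cap binds for Unit 5B ($126,000); residual $655,250 reallocated over remaining assessed value 977,633.
Shares after redistribution: Unit 1B 215,174.26 → $215,175; Unit 2B 224,847.86 → $224,850; Unit G2 85,552.95 → $85,550; Unit 1A 129,674.93 → $129,675.

Unit 1B: $215,175 | Unit 2B: $224,850 | Unit G2: $85,550 | Unit 1A: $129,675 | Unit 5B: $126,000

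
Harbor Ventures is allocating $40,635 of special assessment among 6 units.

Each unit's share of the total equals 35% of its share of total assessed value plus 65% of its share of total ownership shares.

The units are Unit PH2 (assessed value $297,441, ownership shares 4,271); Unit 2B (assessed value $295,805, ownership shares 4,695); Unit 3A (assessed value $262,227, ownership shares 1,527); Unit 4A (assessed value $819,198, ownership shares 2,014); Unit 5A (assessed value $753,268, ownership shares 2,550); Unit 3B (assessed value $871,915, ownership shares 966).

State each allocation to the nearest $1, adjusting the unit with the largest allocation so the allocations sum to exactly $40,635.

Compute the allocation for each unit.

Assessed value total 3,299,854; ownership shares total 16,023.
Blended shares (35% assessed value + 65% ownership shares): Unit PH2 0.2048; Unit 2B 0.2218; Unit 3A 0.0898; Unit 4A 0.1686; Unit 5A 0.1833; Unit 3B 0.1317.
Pro-rata amounts: Unit PH2 8,322.39; Unit 2B 9,014.27; Unit 3A 3,647.34; Unit 4A 6,850.65; Unit 5A 7,450.05; Unit 3B 5,350.30.
At nearest $1: Unit PH2 $8,322; Unit 2B $9,014; Unit 3A $3,647; Unit 4A $6,851; Unit 5A $7,450; Unit 3B $5,350. Sum = $40,634.
Difference $40,635 − $40,634 = +$1 applied to largest allocation (Unit 2B): Unit 2B becomes $9,015.

Unit PH2: $8,322; Unit 2B: $9,015; Unit 3A: $3,647; Unit 4A: $6,851; Unit 5A: $7,450; Unit 3B: $5,350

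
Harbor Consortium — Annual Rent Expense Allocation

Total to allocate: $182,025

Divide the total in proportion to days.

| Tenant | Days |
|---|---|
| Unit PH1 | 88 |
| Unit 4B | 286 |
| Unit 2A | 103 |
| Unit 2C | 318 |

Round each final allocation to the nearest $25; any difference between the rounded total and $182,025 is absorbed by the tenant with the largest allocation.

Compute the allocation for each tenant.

Unit PH1: $20,150 | Unit 4B: $65,475 | Unit 2A: $23,575 | Unit 2C: $72,825

Total days = 795.
Unrounded shares: Unit PH1 88/795 × $182,025 = 20,148.68; Unit 4B 286/795 × $182,025 = 65,483.21; Unit 2A 103/795 × $182,025 = 23,583.11; Unit 2C 318/795 × $182,025 = 72,810.00.
Rounded to nearest $25: Unit PH1 $20,150; Unit 4B $65,475; Unit 2A $23,575; Unit 2C $72,800. Sum = $182,000.
Difference $182,025 − $182,000 = +$25 applied to largest allocation (Unit 2C): Unit 2C becomes $72,825.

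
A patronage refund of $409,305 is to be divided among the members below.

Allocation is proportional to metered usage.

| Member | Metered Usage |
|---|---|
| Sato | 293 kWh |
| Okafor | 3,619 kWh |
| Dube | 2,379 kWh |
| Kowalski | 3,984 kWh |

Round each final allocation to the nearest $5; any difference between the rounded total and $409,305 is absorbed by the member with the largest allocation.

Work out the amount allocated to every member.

Sato: $11,670 · Okafor: $144,165 · Dube: $94,770 · Kowalski: $158,700

Sum of metered usage: 10,275.
Unrounded shares: Sato 293/10,275 × $409,305 = 11,671.67; Okafor 3,619/10,275 × $409,305 = 144,163.00; Dube 2,379/10,275 × $409,305 = 94,767.55; Kowalski 3,984/10,275 × $409,305 = 158,702.79.
After rounding ($5): Sato $11,670; Okafor $144,165; Dube $94,770; Kowalski $158,705. Sum = $409,310.
Difference $409,305 − $409,310 = −$5 applied to largest allocation (Kowalski): Kowalski becomes $158,700.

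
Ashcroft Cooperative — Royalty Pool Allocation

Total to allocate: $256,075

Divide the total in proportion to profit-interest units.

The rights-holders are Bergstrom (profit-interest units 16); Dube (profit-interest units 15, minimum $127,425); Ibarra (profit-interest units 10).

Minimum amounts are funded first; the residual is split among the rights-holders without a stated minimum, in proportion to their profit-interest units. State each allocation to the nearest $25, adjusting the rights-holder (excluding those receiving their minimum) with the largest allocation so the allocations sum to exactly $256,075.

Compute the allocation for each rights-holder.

Fund the minimums — Dube $127,425. Remaining pool $128,650.
Remaining pool split over remaining profit-interest units 26: Bergstrom 79,169.23 → $79,175; Ibarra 49,480.77 → $49,475.

Bergstrom: $79,175; Dube: $127,425; Ibarra: $49,475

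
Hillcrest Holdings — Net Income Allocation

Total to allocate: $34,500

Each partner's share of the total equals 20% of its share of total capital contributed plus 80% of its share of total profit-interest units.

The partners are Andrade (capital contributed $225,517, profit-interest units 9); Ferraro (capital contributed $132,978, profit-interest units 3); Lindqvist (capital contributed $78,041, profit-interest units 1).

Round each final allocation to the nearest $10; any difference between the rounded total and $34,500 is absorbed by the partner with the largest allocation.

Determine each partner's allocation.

Capital contributed total 436,536; profit-interest units total 13.
Composite weights (20% capital contributed + 80% profit-interest units): Andrade 0.6572; Ferraro 0.2455; Lindqvist 0.0973.
Raw shares: Andrade 22,672.27; Ferraro 8,471.12; Lindqvist 3,356.61.
At nearest $10: Andrade $22,670; Ferraro $8,470; Lindqvist $3,360. Sum = $34,500.
No rounding difference to absorb.

Andrade: $22,670 | Ferraro: $8,470 | Lindqvist: $3,360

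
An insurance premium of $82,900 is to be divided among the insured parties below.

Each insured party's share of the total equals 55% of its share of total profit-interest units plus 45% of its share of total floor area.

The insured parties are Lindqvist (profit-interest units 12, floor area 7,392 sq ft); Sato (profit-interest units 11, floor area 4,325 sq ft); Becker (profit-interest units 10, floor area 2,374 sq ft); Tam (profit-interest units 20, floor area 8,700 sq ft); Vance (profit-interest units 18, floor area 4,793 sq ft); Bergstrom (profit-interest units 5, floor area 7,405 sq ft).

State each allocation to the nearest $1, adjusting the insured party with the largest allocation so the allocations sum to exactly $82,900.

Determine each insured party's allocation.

Lindqvist: $15,081; Sato: $11,211; Becker: $8,530; Tam: $21,274; Vance: $15,909; Bergstrom: $10,895

Profit-interest units total 76; floor area total 34,989.
Blended shares (55% profit-interest units + 45% floor area): Lindqvist 0.1819; Sato 0.1352; Becker 0.1029; Tam 0.2566; Vance 0.1919; Bergstrom 0.1314.
Unrounded shares: Lindqvist 15,080.504; Sato 11,210.56; Becker 8,530.48; Tam 21,274.56; Vance 15,909.08; Bergstrom 10,894.82.
After rounding ($1): Lindqvist $15,081; Sato $11,211; Becker $8,530; Tam $21,275; Vance $15,909; Bergstrom $10,895. Sum = $82,901.
Difference $82,900 − $82,901 = −$1 applied to largest allocation (Tam): Tam becomes $21,274.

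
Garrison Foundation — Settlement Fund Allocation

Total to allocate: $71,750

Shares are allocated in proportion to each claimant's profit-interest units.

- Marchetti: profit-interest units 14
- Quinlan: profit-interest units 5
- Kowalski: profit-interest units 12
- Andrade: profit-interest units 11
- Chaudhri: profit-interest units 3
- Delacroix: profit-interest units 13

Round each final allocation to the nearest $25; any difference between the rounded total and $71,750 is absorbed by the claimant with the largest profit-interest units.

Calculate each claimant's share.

Marchetti: $17,350; Quinlan: $6,175; Kowalski: $14,850; Andrade: $13,600; Chaudhri: $3,700; Delacroix: $16,075

Sum of profit-interest units: 58.
Proportional shares: Marchetti 14/58 × $71,750 = 17,318.97; Quinlan 5/58 × $71,750 = 6,185.34; Kowalski 12/58 × $71,750 = 14,844.83; Andrade 11/58 × $71,750 = 13,607.76; Chaudhri 3/58 × $71,750 = 3,711.21; Delacroix 13/58 × $71,750 = 16,081.90.
After rounding ($25): Marchetti $17,325; Quinlan $6,175; Kowalski $14,850; Andrade $13,600; Chaudhri $3,700; Delacroix $16,075. Sum = $71,725.
Difference $71,750 − $71,725 = +$25 applied to largest profit-interest units (Marchetti): Marchetti becomes $17,350.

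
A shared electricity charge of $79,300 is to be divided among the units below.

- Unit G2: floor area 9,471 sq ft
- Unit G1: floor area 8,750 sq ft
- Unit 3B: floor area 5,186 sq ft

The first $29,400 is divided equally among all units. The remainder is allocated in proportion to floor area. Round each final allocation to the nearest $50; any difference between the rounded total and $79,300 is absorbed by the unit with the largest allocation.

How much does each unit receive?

Unit G2: $30,000 · Unit G1: $28,450 · Unit 3B: $20,850

First tranche $29,400 split equally: $9,800 each.
Remainder $49,900 by floor area (total 23,407): Unit G2 20,190.67 → $20,200; Unit G1 18,653.61 → $18,650; Unit 3B 11,055.73 → $11,050.
Totals: Unit G2 $9,800 + $20,200 = $30,000; Unit G1 $9,800 + $18,650 = $28,450; Unit 3B $9,800 + $11,050 = $20,850.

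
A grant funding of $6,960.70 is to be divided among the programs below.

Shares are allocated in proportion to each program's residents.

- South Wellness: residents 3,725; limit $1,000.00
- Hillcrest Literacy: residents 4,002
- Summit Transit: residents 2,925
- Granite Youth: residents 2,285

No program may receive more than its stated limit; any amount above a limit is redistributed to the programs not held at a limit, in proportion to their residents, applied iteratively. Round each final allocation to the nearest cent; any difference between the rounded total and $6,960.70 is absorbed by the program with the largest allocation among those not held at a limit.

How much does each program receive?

Residents total: 12,937.
Proportional shares (ignoring caps): South Wellness 2,004.2210; Hillcrest Literacy 2,153.2598; Summit Transit 1,573.7843; Granite Youth 1,229.4349.
Capped: South Wellness ($1,000.00); residual $5,960.70 reallocated over remaining residents 9,212.
Shares after redistribution: Hillcrest Literacy 2,589.5269 → $2,589.53; Summit Transit 1,892.6452 → $1,892.65; Granite Youth 1,478.5280 → $1,478.53.
Rounding difference −$0.01 applied to Hillcrest Literacy → $2,589.52.

South Wellness: $1,000.00; Hillcrest Literacy: $2,589.52; Summit Transit: $1,892.65; Granite Youth: $1,478.53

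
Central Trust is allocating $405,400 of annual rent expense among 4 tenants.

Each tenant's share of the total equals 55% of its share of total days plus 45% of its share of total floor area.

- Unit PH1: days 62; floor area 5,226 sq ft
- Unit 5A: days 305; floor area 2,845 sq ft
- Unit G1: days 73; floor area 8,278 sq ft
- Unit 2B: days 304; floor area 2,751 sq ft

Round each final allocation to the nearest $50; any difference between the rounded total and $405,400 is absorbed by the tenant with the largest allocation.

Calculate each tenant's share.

Days total 744; floor area total 19,100.
Blended shares (55% days + 45% floor area): Unit PH1 0.1690; Unit 5A 0.2925; Unit G1 0.2490; Unit 2B 0.2895.
Proportional shares: Unit PH1 68,495.97; Unit 5A 118,579.19; Unit G1 100,943.17; Unit 2B 117,381.67.
At nearest $50: Unit PH1 $68,500; Unit 5A $118,600; Unit G1 $100,950; Unit 2B $117,400. Sum = $405,450.
Difference $405,400 − $405,450 = −$50 applied to largest allocation (Unit 5A): Unit 5A becomes $118,550.

Unit PH1: $68,500; Unit 5A: $118,550; Unit G1: $100,950; Unit 2B: $117,400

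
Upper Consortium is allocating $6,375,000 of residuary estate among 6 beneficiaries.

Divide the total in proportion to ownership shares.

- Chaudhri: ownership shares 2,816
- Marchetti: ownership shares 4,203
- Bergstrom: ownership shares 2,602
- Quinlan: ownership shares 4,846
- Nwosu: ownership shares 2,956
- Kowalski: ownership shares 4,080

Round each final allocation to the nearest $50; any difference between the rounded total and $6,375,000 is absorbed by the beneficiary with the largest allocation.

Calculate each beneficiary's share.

Ownership shares total: 21,503.
Proportional shares: Chaudhri 2,816/21,503 × $6,375,000 = 834,860.25; Marchetti 4,203/21,503 × $6,375,000 = 1,246,064.50; Bergstrom 2,602/21,503 × $6,375,000 = 771,415.62; Quinlan 4,846/21,503 × $6,375,000 = 1,436,694.88; Nwosu 2,956/21,503 × $6,375,000 = 876,366.09; Kowalski 4,080/21,503 × $6,375,000 = 1,209,598.66.
Rounded to nearest $50: Chaudhri $834,850; Marchetti $1,246,050; Bergstrom $771,400; Quinlan $1,436,700; Nwosu $876,350; Kowalski $1,209,600. Sum = $6,374,950.
Difference $6,375,000 − $6,374,950 = +$50 applied to largest allocation (Quinlan): Quinlan becomes $1,436,750.

Chaudhri: $834,850 | Marchetti: $1,246,050 | Bergstrom: $771,400 | Quinlan: $1,436,750 | Nwosu: $876,350 | Kowalski: $1,209,600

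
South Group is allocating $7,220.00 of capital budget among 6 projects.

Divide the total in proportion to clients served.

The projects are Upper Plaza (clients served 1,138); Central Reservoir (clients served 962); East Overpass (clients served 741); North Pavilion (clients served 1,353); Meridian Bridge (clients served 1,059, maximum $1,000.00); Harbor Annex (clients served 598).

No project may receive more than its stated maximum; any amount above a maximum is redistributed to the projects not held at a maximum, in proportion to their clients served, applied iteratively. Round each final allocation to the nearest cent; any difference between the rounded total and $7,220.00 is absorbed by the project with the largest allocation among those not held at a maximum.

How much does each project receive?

Upper Plaza: $1,477.12 · Central Reservoir: $1,248.67 · East Overpass: $961.82 · North Pavilion: $1,756.19 · Meridian Bridge: $1,000.00 · Harbor Annex: $776.20

Total clients served = 5,851.
Pro-rata shares before constraints: Upper Plaza 1,404.2659; Central Reservoir 1,187.0860; East Overpass 914.3770; North Pavilion 1,669.5710; Meridian Bridge 1,306.7817; Harbor Annex 737.9183.
Capped: Meridian Bridge ($1,000.00); residual $6,220.00 reallocated over remaining clients served 4,792.
Remaining shares: Upper Plaza 1,477.1202 → $1,477.12; Central Reservoir 1,248.6728 → $1,248.67; East Overpass 961.8155 → $961.82; North Pavilion 1,756.1895 → $1,756.19; Harbor Annex 776.2020 → $776.20.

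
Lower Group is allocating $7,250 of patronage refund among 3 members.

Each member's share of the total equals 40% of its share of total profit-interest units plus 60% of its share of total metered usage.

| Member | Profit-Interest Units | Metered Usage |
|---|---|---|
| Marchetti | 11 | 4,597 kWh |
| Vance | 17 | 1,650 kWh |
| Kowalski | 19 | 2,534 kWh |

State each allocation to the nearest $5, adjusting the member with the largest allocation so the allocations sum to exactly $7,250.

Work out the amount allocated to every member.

Marchetti: $2,955 | Vance: $1,865 | Kowalski: $2,430

Totals — profit-interest units 47, metered usage 8,781.
Composite weights (40% profit-interest units + 60% metered usage): Marchetti 0.4077; Vance 0.2574; Kowalski 0.3348.
Raw shares: Marchetti 2,956.02; Vance 1,866.33; Kowalski 2,427.65.
Rounded to nearest $5: Marchetti $2,955; Vance $1,865; Kowalski $2,430. Sum = $7,250.
Rounded total matches; no reconciliation needed.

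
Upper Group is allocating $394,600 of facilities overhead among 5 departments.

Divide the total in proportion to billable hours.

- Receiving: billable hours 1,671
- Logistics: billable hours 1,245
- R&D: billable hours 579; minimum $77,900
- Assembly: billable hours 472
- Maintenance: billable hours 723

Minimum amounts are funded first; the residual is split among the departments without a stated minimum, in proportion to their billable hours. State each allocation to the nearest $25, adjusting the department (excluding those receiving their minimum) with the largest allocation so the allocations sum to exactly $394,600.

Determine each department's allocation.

Receiving: $128,750 | Logistics: $95,900 | R&D: $77,900 | Assembly: $36,350 | Maintenance: $55,700

Guaranteed amounts: R&D $77,900. Balance $316,700.
Balance split over remaining billable hours 4,111: Receiving 128,729.19 → $128,725; Logistics 95,911.34 → $95,900; Assembly 36,361.57 → $36,350; Maintenance 55,697.91 → $55,700.
Rounding difference +$25 applied to Receiving → $128,750.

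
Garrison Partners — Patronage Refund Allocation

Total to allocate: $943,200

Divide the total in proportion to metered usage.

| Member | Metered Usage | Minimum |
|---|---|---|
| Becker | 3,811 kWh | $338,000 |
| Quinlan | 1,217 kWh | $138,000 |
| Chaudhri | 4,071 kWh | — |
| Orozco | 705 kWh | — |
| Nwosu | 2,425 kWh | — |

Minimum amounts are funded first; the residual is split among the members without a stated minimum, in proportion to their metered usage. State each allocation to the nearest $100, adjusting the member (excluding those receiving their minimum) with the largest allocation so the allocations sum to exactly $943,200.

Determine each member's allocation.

Minimums first: Becker $338,000; Quinlan $138,000. Residual $467,200.
Residual split over remaining metered usage 7,201: Chaudhri 264,125.98 → $264,100; Orozco 45,740.31 → $45,700; Nwosu 157,333.70 → $157,300.
Rounding difference +$100 applied to Chaudhri → $264,200.

Becker: $338,000 · Quinlan: $138,000 · Chaudhri: $264,200 · Orozco: $45,700 · Nwosu: $157,300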